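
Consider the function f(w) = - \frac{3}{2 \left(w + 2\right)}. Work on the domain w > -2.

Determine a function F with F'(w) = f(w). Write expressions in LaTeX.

An antiderivative is F(w) = - \frac{3 \log{\left(w + 2 \right)}}{2}.

Any candidate F(w) must reproduce f(w) exactly when differentiated.
Check: d/dw[- \frac{3 \log{\left(w + 2 \right)}}{2}] = - \frac{3}{2 w + 4}, which equals f(w).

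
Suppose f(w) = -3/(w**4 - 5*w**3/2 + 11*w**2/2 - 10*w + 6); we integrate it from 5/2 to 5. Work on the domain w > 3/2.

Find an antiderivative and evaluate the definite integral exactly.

The denominator factors as (w - 1)*(2*w - 3)*(w**2 + 4); partial fractions split f into directly integrable pieces: -6*(w - 1)/(25*(w**2 + 4)) - 48/(25*(2*w - 3)) + 6/(5*(w - 1)).
F(w) = 3*(-8*log(w - 3/2) + 10*log(w - 1) - log(w**2 + 4) + atan(w/2))/25 is an antiderivative of f.
Check: d/dw[3*(-8*log(w - 3/2) + 10*log(w - 1) - log(w**2 + 4) + atan(w/2))/25] = -6/(2*w**4 - 5*w**3 + 11*w**2 - 20*w + 12), which equals f(w).
F(5) = -24*log(7/2)/25 - 3*log(29)/25 + 3*atan(5/2)/25 + 6*log(4)/5; F(5/2) = -3*log(41/4)/25 + 3*atan(5/4)/25 + 6*log(3/2)/5.
Integral = F(5) - F(5/2) = -24*log(7/2)/25 - 6*log(3/2)/5 - 3*log(29)/25 - 3*atan(5/4)/25 + 3*atan(5/2)/25 + 3*log(41/4)/25 + 6*log(4)/5.

Antiderivative: F(w) = 3*(-8*log(w - 3/2) + 10*log(w - 1) - log(w**2 + 4) + atan(w/2))/25; value = -24*log(7/2)/25 - 6*log(3/2)/5 - 3*log(29)/25 - 3*atan(5/4)/25 + 3*atan(5/2)/25 + 3*log(41/4)/25 + 6*log(4)/5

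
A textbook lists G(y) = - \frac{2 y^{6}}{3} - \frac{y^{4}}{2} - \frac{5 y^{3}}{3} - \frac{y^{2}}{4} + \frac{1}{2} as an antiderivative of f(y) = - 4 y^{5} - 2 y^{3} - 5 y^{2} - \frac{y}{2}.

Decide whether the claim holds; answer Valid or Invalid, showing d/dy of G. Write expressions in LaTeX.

Valid. The derivative of G reproduces f.

d/dy[G] = - 4 y^{5} - 2 y^{3} - 5 y^{2} - \frac{y}{2}
This equals f(y) exactly, so the claim holds.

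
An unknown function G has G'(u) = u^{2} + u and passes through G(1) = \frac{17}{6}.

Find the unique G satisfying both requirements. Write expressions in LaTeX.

Integrate term by term and add the pieces.
A general antiderivative is \frac{u^{3}}{3} + \frac{u^{2}}{2} + C.
The condition gives C = \frac{17}{6} - (\frac{5}{6}) = 2.
So G(u) = \frac{u^{3}}{3} + \frac{u^{2}}{2} + 2.
Check: d/du[\frac{u^{3}}{3} + \frac{u^{2}}{2} + 2] = u^{2} + u = G'(u).

G(u) = \frac{u^{3}}{3} + \frac{u^{2}}{2} + 2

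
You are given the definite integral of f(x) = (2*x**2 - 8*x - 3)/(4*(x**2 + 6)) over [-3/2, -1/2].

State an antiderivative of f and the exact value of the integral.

Antiderivative: F(x) = (4*x - 8*log(x**2 + 6) - 5*sqrt(6)*atan(sqrt(6)*x/6))/8; value = -log(25/4) - 5*sqrt(6)*atan(sqrt(6)/4)/8 + 5*sqrt(6)*atan(sqrt(6)/12)/8 + 1/2 + log(33/4)

A first test for any F(x): its x-derivative must equal f(x) identically.
F(x) = (4*x - 8*log(x**2 + 6) - 5*sqrt(6)*atan(sqrt(6)*x/6))/8 is an antiderivative of f.
Check: d/dx[(4*x - 8*log(x**2 + 6) - 5*sqrt(6)*atan(sqrt(6)*x/6))/8] = (2*x**2 - 8*x - 3)/(4*x**2 + 24), which equals f(x).
F(-1/2) = -log(25/4) - 1/4 + 5*sqrt(6)*atan(sqrt(6)/12)/8; F(-3/2) = -log(33/4) - 3/4 + 5*sqrt(6)*atan(sqrt(6)/4)/8.
Integral = F(-1/2) - F(-3/2) = -log(25/4) - 5*sqrt(6)*atan(sqrt(6)/4)/8 + 5*sqrt(6)*atan(sqrt(6)/12)/8 + 1/2 + log(33/4).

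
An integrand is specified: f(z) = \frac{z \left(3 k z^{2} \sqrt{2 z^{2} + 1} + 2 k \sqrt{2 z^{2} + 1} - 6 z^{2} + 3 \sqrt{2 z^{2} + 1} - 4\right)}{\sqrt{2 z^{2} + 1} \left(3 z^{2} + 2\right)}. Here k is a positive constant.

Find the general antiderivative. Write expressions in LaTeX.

Differentiate the proposed F(z) back; it has to land on f(z) exactly.
Check: d/dz[\frac{k z^{2} - 2 \sqrt{2 z^{2} + 1} + \log{\left(2 z^{2} + \frac{4}{3} \right)}}{2}] = \frac{3 k z^{3} \sqrt{2 z^{2} + 1} + 2 k z \sqrt{2 z^{2} + 1} - 6 z^{3} + 3 z \sqrt{2 z^{2} + 1} - 4 z}{3 z^{2} \sqrt{2 z^{2} + 1} + 2 \sqrt{2 z^{2} + 1}}, which equals f(z).

F(z) = \frac{k z^{2} - 2 \sqrt{2 z^{2} + 1} + \log{\left(2 z^{2} + \frac{4}{3} \right)}}{2} + C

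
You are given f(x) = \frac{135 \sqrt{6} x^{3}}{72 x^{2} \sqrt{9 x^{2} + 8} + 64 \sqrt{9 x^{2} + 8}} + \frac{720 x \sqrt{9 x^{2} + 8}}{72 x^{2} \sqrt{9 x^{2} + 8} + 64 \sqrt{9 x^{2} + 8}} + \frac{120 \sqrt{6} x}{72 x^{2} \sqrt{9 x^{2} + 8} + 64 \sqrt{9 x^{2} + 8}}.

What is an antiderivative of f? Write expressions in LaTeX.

Integrate term by term and add the pieces.
Check: d/dx[\frac{5 \left(\sqrt{6} \sqrt{9 x^{2} + 8} + 24 \log{\left(\frac{3 x^{2}}{2} + \frac{4}{3} \right)}\right)}{24}] = \frac{135 \sqrt{6} x^{3} + 720 x \sqrt{9 x^{2} + 8} + 120 \sqrt{6} x}{72 x^{2} \sqrt{9 x^{2} + 8} + 64 \sqrt{9 x^{2} + 8}}, which equals f(x).

An antiderivative is F(x) = \frac{5 \left(\sqrt{6} \sqrt{9 x^{2} + 8} + 24 \log{\left(\frac{3 x^{2}}{2} + \frac{4}{3} \right)}\right)}{24}.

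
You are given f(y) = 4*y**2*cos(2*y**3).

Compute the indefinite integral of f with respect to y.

F(y) = 2*sin(2*y**3)/3 + C

f matches the chain-rule pattern g'(h)*h' with inner function h(y) = 2*y**3; substituting u = h(y) collapses the integral.
Check: d/dy[2*sin(2*y**3)/3] = 4*y**2*cos(2*y**3) = f(y).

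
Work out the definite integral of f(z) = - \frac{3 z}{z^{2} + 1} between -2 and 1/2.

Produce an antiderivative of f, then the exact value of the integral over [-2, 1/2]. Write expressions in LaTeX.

Antiderivative: F(z) = - \frac{3 \log{\left(z^{2} + 1 \right)}}{2}; value = - \frac{3 \log{\left(\frac{5}{4} \right)}}{2} + \frac{3 \log{\left(5 \right)}}{2}

f matches the chain-rule pattern g'(h)*h' with inner function h(z) = z^{2} + 1; substituting u = h(z) collapses the integral.
F(z) = - \frac{3 \log{\left(z^{2} + 1 \right)}}{2} is an antiderivative of f.
Check: d/dz[- \frac{3 \log{\left(z^{2} + 1 \right)}}{2}] = - \frac{3 z}{z^{2} + 1} = f(z).
F(1/2) = - \frac{3 \log{\left(\frac{5}{4} \right)}}{2}; F(-2) = - \frac{3 \log{\left(5 \right)}}{2}.
Integral = F(1/2) - F(-2) = - \frac{3 \log{\left(\frac{5}{4} \right)}}{2} + \frac{3 \log{\left(5 \right)}}{2}.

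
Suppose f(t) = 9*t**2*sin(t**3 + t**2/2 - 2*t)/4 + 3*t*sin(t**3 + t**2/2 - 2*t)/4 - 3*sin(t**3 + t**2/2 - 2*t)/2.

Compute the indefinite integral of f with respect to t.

The substitution u = t**3 + t**2/2 - 2*t works: f is exactly (dF/du)*(du/dt) for that inner function.
Check: d/dt[-3*cos(t**3 + t**2/2 - 2*t)/4] = 9*t**2*sin(t**3 + t**2/2 - 2*t)/4 + 3*t*sin(t**3 + t**2/2 - 2*t)/4 - 3*sin(t**3 + t**2/2 - 2*t)/2 = f(t).

F(t) = -3*cos(t**3 + t**2/2 - 2*t)/4 + C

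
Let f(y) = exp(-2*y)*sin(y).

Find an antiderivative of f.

An antiderivative is F(y) = (-2*sin(y) - cos(y))*exp(-2*y)/5.

For F(y) to be correct the identity F'(y) - f(y) = 0 must hold.
Check: d/dy[(-2*sin(y) - cos(y))*exp(-2*y)/5] = exp(-2*y)*sin(y) = f(y).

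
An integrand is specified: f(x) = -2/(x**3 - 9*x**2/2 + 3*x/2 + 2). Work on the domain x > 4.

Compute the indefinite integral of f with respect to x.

F(x) = -4*(log(x - 4) - 3*log(x - 1) + 2*log(x + 1/2))/27 + C

The denominator factors as (x - 4)*(x - 1)*(2*x + 1); partial fractions split f into directly integrable pieces: -16/(27*(2*x + 1)) + 4/(9*(x - 1)) - 4/(27*(x - 4)).
Check: d/dx[-4*(log(x - 4) - 3*log(x - 1) + 2*log(x + 1/2))/27] = -4/(2*x**3 - 9*x**2 + 3*x + 4), which equals f(x).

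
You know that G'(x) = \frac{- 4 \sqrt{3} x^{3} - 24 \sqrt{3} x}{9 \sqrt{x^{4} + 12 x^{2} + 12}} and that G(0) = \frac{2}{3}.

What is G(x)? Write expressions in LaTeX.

G'(x) matches the chain-rule pattern g'(h)*h' with inner function h(x) = \frac{x^{4}}{3} + 4 x^{2} + 4; substituting u = h(x) collapses the integral.
A general antiderivative is - \frac{2 \sqrt{\frac{x^{4}}{3} + 4 x^{2} + 4}}{3} + C.
The condition gives C = \frac{2}{3} - (- \frac{4}{3}) = 2.
So G(x) = \frac{2 \left(- \sqrt{3} \sqrt{x^{4} + 12 x^{2} + 12} + 9\right)}{9}.
Check: d/dx[\frac{2 \left(- \sqrt{3} \sqrt{x^{4} + 12 x^{2} + 12} + 9\right)}{9}] = \frac{- 4 \sqrt{3} x^{3} - 24 \sqrt{3} x}{9 \sqrt{x^{4} + 12 x^{2} + 12}} = G'(x).

G(x) = \frac{2 \left(- \sqrt{3} \sqrt{x^{4} + 12 x^{2} + 12} + 9\right)}{9}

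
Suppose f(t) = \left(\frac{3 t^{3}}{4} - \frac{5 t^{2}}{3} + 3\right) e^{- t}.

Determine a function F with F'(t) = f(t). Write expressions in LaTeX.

Recognize the product-rule pattern: f = u'v + uv' with u = - \frac{3 t^{3}}{4} - \frac{7 t^{2}}{12} - \frac{7 t}{6} - \frac{25}{6}, v = e^{- t}, so integration by parts undoes it.
Check: d/dt[\frac{\left(- 9 t^{3} - 7 t^{2} - 14 t - 50\right) e^{- t}}{12}] = \frac{\left(9 t^{3} - 20 t^{2} + 36\right) e^{- t}}{12}, which equals f(t).

An antiderivative is F(t) = \frac{\left(- 9 t^{3} - 7 t^{2} - 14 t - 50\right) e^{- t}}{12}.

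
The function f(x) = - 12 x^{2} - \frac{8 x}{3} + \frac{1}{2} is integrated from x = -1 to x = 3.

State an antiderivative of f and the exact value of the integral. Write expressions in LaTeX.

Antiderivative: F(x) = - 4 x^{3} - \frac{4 x^{2}}{3} + \frac{x}{2}; value = - \frac{362}{3}

Integrate term by term and add the pieces.
F(x) = - 4 x^{3} - \frac{4 x^{2}}{3} + \frac{x}{2} is an antiderivative of f.
Check: d/dx[- 4 x^{3} - \frac{4 x^{2}}{3} + \frac{x}{2}] = - 12 x^{2} - \frac{8 x}{3} + \frac{1}{2} = f(x).
F(3) = - \frac{237}{2}; F(-1) = \frac{13}{6}.
Integral = F(3) - F(-1) = - \frac{362}{3}.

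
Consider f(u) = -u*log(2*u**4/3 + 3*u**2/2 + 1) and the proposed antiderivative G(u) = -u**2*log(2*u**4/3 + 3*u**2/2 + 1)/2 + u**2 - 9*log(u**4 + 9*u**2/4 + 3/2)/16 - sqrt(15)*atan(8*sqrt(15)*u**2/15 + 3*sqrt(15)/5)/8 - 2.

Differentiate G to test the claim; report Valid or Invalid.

d/du[G] = -u*log(2*u**4/3 + 3*u**2/2 + 1)
This equals f(u) exactly, so the claim holds.

Valid: G'(u) = f(u).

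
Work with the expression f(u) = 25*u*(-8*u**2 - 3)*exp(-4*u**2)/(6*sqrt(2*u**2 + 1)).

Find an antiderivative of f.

An antiderivative is F(u) = 25*sqrt(2*u**2 + 1)*exp(-4*u**2)/12.

f has the shape v'r + vr' for v = 25*sqrt(2*u**2 + 1)/12 and r = exp(-4*u**2) — it is the derivative of the product v*r.
Check: d/du[25*sqrt(2*u**2 + 1)*exp(-4*u**2)/12] = (-200*u**3 - 75*u)*exp(-4*u**2)/(6*sqrt(2*u**2 + 1)), which equals f(u).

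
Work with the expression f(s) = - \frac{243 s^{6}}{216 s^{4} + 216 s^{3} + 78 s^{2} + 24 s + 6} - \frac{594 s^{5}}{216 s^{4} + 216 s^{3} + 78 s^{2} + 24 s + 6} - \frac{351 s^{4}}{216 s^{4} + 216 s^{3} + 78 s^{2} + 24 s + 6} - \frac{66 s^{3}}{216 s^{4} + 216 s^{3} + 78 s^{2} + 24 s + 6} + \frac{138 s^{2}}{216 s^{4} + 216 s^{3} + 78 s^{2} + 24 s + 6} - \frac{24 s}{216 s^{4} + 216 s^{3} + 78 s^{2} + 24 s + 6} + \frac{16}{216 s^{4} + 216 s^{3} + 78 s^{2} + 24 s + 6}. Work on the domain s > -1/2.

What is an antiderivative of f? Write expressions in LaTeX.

An antiderivative is F(s) = \frac{- 9 s^{4} - 24 s^{3} + 8 s - 4 \left(2 s + 1\right) \operatorname{atan}{\left(3 s \right)} - 18}{12 \left(2 s + 1\right)}.

The integrand splits into summands that can be handled one at a time.
Check: d/ds[\frac{- 9 s^{4} - 24 s^{3} + 8 s - 4 \left(2 s + 1\right) \operatorname{atan}{\left(3 s \right)} - 18}{12 \left(2 s + 1\right)}] = \frac{- 243 s^{6} - 594 s^{5} - 351 s^{4} - 66 s^{3} + 138 s^{2} - 24 s + 16}{216 s^{4} + 216 s^{3} + 78 s^{2} + 24 s + 6}, which equals f(s).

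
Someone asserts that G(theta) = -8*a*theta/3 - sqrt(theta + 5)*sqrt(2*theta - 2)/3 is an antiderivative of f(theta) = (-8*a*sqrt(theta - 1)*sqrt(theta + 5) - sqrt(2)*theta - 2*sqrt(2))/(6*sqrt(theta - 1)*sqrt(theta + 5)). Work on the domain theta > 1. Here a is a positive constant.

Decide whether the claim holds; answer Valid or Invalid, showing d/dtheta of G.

Invalid: d/dtheta[G] - f = (-8*a*theta**2 - 32*a*theta + 40*a - sqrt(2)*theta*sqrt(theta - 1)*sqrt(theta + 5) - 2*sqrt(2)*sqrt(theta - 1)*sqrt(theta + 5))/(6*theta**2 + 24*theta - 30), which is not 0.

d/dtheta[G] = (-8*a*sqrt(theta - 1)*sqrt(theta + 5) - sqrt(2)*theta - 2*sqrt(2))/(3*sqrt(theta - 1)*sqrt(theta + 5))
d/dtheta[G] - f(theta) = (-8*a*theta**2 - 32*a*theta + 40*a - sqrt(2)*theta*sqrt(theta - 1)*sqrt(theta + 5) - 2*sqrt(2)*sqrt(theta - 1)*sqrt(theta + 5))/(6*theta**2 + 24*theta - 30) != 0.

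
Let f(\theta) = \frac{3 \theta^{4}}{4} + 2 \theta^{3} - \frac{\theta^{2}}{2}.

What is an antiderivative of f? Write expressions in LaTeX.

The integrand splits into summands that can be handled one at a time.
Check: d/d\theta[\frac{3 \theta^{5}}{20} + \frac{\theta^{4}}{2} - \frac{\theta^{3}}{6}] = \frac{3 \theta^{4}}{4} + 2 \theta^{3} - \frac{\theta^{2}}{2} = f(\theta).

An antiderivative is F(\theta) = \frac{3 \theta^{5}}{20} + \frac{\theta^{4}}{2} - \frac{\theta^{3}}{6}.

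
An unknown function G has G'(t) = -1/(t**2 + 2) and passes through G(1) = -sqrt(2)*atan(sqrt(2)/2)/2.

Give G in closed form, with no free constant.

G(t) = -sqrt(2)*atan(sqrt(2)*t/2)/2

Since d/dt undoes antidifferentiation here, G(t) must give back the stated G'(t).
A general antiderivative is -sqrt(2)*atan(sqrt(2)*t/2)/2 + C.
The condition gives C = -sqrt(2)*atan(sqrt(2)/2)/2 - (-sqrt(2)*atan(sqrt(2)/2)/2) = 0.
So G(t) = -sqrt(2)*atan(sqrt(2)*t/2)/2.
Check: d/dt[-sqrt(2)*atan(sqrt(2)*t/2)/2] = -1/(t**2 + 2) = G'(t).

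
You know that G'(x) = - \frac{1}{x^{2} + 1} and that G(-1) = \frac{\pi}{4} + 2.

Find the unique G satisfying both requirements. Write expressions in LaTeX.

Recover the given G'(x) by differentiating a candidate G(x); any mismatch rules it out.
A general antiderivative is - \operatorname{atan}{\left(x \right)} + C.
The condition gives C = \frac{\pi}{4} + 2 - (\frac{\pi}{4}) = 2.
So G(x) = 2 - \operatorname{atan}{\left(x \right)}.
Check: d/dx[2 - \operatorname{atan}{\left(x \right)}] = - \frac{1}{x^{2} + 1} = G'(x).

G(x) = 2 - \operatorname{atan}{\left(x \right)}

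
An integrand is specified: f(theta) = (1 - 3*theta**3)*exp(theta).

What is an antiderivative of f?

Recognize the product-rule pattern: f = u'v + uv' with u = -3*theta**3 + 9*theta**2 - 18*theta + 19, v = exp(theta), so integration by parts undoes it.
Check: d/dtheta[(-3*theta**3 + 9*theta**2 - 18*theta + 19)*exp(theta)] = -3*theta**3*exp(theta) + exp(theta), which equals f(theta).

An antiderivative is F(theta) = (-3*theta**3 + 9*theta**2 - 18*theta + 19)*exp(theta).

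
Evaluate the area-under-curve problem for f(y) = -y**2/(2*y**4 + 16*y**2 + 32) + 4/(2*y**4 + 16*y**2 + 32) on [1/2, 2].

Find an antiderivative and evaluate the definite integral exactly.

Recognize the product-rule pattern: f = u'v + uv' with u = y/2, v = 1/(y**2 + 4), so integration by parts undoes it.
F(y) = y/(2*(y**2 + 4)) is an antiderivative of f.
Check: d/dy[y/(2*(y**2 + 4))] = (4 - y**2)/(2*y**4 + 16*y**2 + 32), which equals f(y).
F(2) = 1/8; F(1/2) = 1/17.
Integral = F(2) - F(1/2) = 9/136.

Antiderivative: F(y) = y/(2*(y**2 + 4)); value = 9/136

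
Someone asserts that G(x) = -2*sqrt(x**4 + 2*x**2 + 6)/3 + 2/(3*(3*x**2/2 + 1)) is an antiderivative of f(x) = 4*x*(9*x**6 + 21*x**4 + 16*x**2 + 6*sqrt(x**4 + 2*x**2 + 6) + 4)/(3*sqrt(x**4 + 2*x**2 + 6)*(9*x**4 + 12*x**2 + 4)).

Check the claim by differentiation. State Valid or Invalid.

Invalid: d/dx[G] - f = (-72*x**7*sqrt(x**4 + 2*x**2 + 6) - 168*x**5*sqrt(x**4 + 2*x**2 + 6) - 48*x**5 - 128*x**3*sqrt(x**4 + 2*x**2 + 6) - 96*x**3 - 32*x*sqrt(x**4 + 2*x**2 + 6) - 288*x)/(27*x**8 + 90*x**6 + 246*x**4 + 240*x**2 + 72), which is not 0.

d/dx[G] = (-36*x**7 - 84*x**5 - 64*x**3 - 24*x*sqrt(x**4 + 2*x**2 + 6) - 16*x)/(27*x**4*sqrt(x**4 + 2*x**2 + 6) + 36*x**2*sqrt(x**4 + 2*x**2 + 6) + 12*sqrt(x**4 + 2*x**2 + 6))
d/dx[G] - f(x) = (-72*x**7*sqrt(x**4 + 2*x**2 + 6) - 168*x**5*sqrt(x**4 + 2*x**2 + 6) - 48*x**5 - 128*x**3*sqrt(x**4 + 2*x**2 + 6) - 96*x**3 - 32*x*sqrt(x**4 + 2*x**2 + 6) - 288*x)/(27*x**8 + 90*x**6 + 246*x**4 + 240*x**2 + 72) != 0.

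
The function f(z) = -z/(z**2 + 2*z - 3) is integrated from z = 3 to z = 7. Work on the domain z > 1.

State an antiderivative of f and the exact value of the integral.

Factor the denominator ((z - 1)*(z + 3)) and decompose: f = -3/(4*(z + 3)) - 1/(4*(z - 1)); each piece integrates to a log, atan, or power term.
F(z) = -log(z - 1)/4 - 3*log(z + 3)/4 is an antiderivative of f.
Check: d/dz[-log(z - 1)/4 - 3*log(z + 3)/4] = -z/(z**2 + 2*z - 3) = f(z).
F(7) = -3*log(10)/4 - log(6)/4; F(3) = -3*log(6)/4 - log(2)/4.
Integral = F(7) - F(3) = -3*log(10)/4 + log(2)/4 + log(6)/2.

Antiderivative: F(z) = -log(z - 1)/4 - 3*log(z + 3)/4; value = -3*log(10)/4 + log(2)/4 + log(6)/2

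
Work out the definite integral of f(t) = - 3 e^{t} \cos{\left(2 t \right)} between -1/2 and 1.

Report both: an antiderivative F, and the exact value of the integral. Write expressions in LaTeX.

Antiderivative: F(t) = - \frac{6 e^{t} \sin{\left(2 t \right)}}{5} - \frac{3 e^{t} \cos{\left(2 t \right)}}{5}; value = - \frac{6 e \sin{\left(2 \right)}}{5} - \frac{6 \sin{\left(1 \right)}}{5 e^{\frac{1}{2}}} + \frac{3 \cos{\left(1 \right)}}{5 e^{\frac{1}{2}}} - \frac{3 e \cos{\left(2 \right)}}{5}

Differentiate the proposed F(t) back; it has to land on f(t) exactly.
F(t) = - \frac{6 e^{t} \sin{\left(2 t \right)}}{5} - \frac{3 e^{t} \cos{\left(2 t \right)}}{5} is an antiderivative of f.
Check: d/dt[- \frac{6 e^{t} \sin{\left(2 t \right)}}{5} - \frac{3 e^{t} \cos{\left(2 t \right)}}{5}] = - 3 e^{t} \cos{\left(2 t \right)} = f(t).
F(1) = - \frac{6 e \sin{\left(2 \right)}}{5} - \frac{3 e \cos{\left(2 \right)}}{5}; F(-1/2) = - \frac{3 \cos{\left(1 \right)}}{5 e^{\frac{1}{2}}} + \frac{6 \sin{\left(1 \right)}}{5 e^{\frac{1}{2}}}.
Integral = F(1) - F(-1/2) = - \frac{6 e \sin{\left(2 \right)}}{5} - \frac{6 \sin{\left(1 \right)}}{5 e^{\frac{1}{2}}} + \frac{3 \cos{\left(1 \right)}}{5 e^{\frac{1}{2}}} - \frac{3 e \cos{\left(2 \right)}}{5}.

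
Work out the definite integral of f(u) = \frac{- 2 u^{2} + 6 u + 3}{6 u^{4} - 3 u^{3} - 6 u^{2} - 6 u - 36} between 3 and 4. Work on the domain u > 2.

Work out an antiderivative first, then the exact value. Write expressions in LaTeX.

The denominator factors as 3 \left(u - 2\right) \left(2 u + 3\right) \left(u^{2} + 2\right); partial fractions split f into directly integrable pieces: - \frac{53 u + 82}{306 \left(u^{2} + 2\right)} + \frac{4}{17 \left(2 u + 3\right)} + \frac{1}{18 \left(u - 2\right)}.
F(u) = - \frac{- 34 \log{\left(u - 2 \right)} - 72 \log{\left(u + \frac{3}{2} \right)} + 53 \log{\left(u^{2} + 2 \right)} + 82 \sqrt{2} \operatorname{atan}{\left(\frac{\sqrt{2} u}{2} \right)}}{612} is an antiderivative of f.
Check: d/du[- \frac{- 34 \log{\left(u - 2 \right)} - 72 \log{\left(u + \frac{3}{2} \right)} + 53 \log{\left(u^{2} + 2 \right)} + 82 \sqrt{2} \operatorname{atan}{\left(\frac{\sqrt{2} u}{2} \right)}}{612}] = \frac{- 2 u^{2} + 6 u + 3}{6 u^{4} - 3 u^{3} - 6 u^{2} - 6 u - 36} = f(u).
F(4) = - \frac{53 \log{\left(18 \right)}}{612} - \frac{41 \sqrt{2} \operatorname{atan}{\left(2 \sqrt{2} \right)}}{306} + \frac{\log{\left(2 \right)}}{18} + \frac{2 \log{\left(\frac{11}{2} \right)}}{17}; F(3) = - \frac{41 \sqrt{2} \operatorname{atan}{\left(\frac{3 \sqrt{2}}{2} \right)}}{306} - \frac{53 \log{\left(11 \right)}}{612} + \frac{2 \log{\left(\frac{9}{2} \right)}}{17}.
Integral = F(4) - F(3) = - \frac{53 \log{\left(18 \right)}}{612} - \frac{41 \sqrt{2} \operatorname{atan}{\left(2 \sqrt{2} \right)}}{306} - \frac{2 \log{\left(\frac{9}{2} \right)}}{17} + \frac{\log{\left(2 \right)}}{18} + \frac{2 \log{\left(\frac{11}{2} \right)}}{17} + \frac{53 \log{\left(11 \right)}}{612} + \frac{41 \sqrt{2} \operatorname{atan}{\left(\frac{3 \sqrt{2}}{2} \right)}}{306}.

Antiderivative: F(u) = - \frac{- 34 \log{\left(u - 2 \right)} - 72 \log{\left(u + \frac{3}{2} \right)} + 53 \log{\left(u^{2} + 2 \right)} + 82 \sqrt{2} \operatorname{atan}{\left(\frac{\sqrt{2} u}{2} \right)}}{612}; value = - \frac{53 \log{\left(18 \right)}}{612} - \frac{41 \sqrt{2} \operatorname{atan}{\left(2 \sqrt{2} \right)}}{306} - \frac{2 \log{\left(\frac{9}{2} \right)}}{17} + \frac{\log{\left(2 \right)}}{18} + \frac{2 \log{\left(\frac{11}{2} \right)}}{17} + \frac{53 \log{\left(11 \right)}}{612} + \frac{41 \sqrt{2} \operatorname{atan}{\left(\frac{3 \sqrt{2}}{2} \right)}}{306}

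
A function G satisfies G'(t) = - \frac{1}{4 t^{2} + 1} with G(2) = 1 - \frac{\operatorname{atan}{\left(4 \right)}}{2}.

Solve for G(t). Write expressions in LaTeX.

A candidate passes only if d/dt[G] lands on the given G'(t) exactly.
A general antiderivative is - \frac{\operatorname{atan}{\left(2 t \right)}}{2} + C.
The condition gives C = 1 - \frac{\operatorname{atan}{\left(4 \right)}}{2} - (- \frac{\operatorname{atan}{\left(4 \right)}}{2}) = 1.
So G(t) = \frac{2 - \operatorname{atan}{\left(2 t \right)}}{2}.
Check: d/dt[\frac{2 - \operatorname{atan}{\left(2 t \right)}}{2}] = - \frac{1}{4 t^{2} + 1} = G'(t).

G(t) = \frac{2 - \operatorname{atan}{\left(2 t \right)}}{2}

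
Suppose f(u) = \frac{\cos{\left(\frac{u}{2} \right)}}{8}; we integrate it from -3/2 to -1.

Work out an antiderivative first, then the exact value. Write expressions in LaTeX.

For F(u) to be correct the identity F'(u) - f(u) = 0 must hold.
F(u) = \frac{\sin{\left(\frac{u}{2} \right)}}{4} is an antiderivative of f.
Check: d/du[\frac{\sin{\left(\frac{u}{2} \right)}}{4}] = \frac{\cos{\left(\frac{u}{2} \right)}}{8} = f(u).
F(-1) = - \frac{\sin{\left(\frac{1}{2} \right)}}{4}; F(-3/2) = - \frac{\sin{\left(\frac{3}{4} \right)}}{4}.
Integral = F(-1) - F(-3/2) = - \frac{\sin{\left(\frac{1}{2} \right)}}{4} + \frac{\sin{\left(\frac{3}{4} \right)}}{4}.

Antiderivative: F(u) = \frac{\sin{\left(\frac{u}{2} \right)}}{4}; value = - \frac{\sin{\left(\frac{1}{2} \right)}}{4} + \frac{\sin{\left(\frac{3}{4} \right)}}{4}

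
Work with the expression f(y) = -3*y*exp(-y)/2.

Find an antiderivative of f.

An antiderivative is F(y) = 3*y*exp(-y)/2 + 3*exp(-y)/2.

Recognize the product-rule pattern: f = u'v + uv' with u = 3*y/2 + 3/2, v = exp(-y), so integration by parts undoes it.
Check: d/dy[3*y*exp(-y)/2 + 3*exp(-y)/2] = -3*y*exp(-y)/2 = f(y).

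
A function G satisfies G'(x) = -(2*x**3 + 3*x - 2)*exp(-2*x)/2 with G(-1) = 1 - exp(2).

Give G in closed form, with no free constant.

Recognize the product-rule pattern: G'(x) = u'v + uv' with u = x**3/2 + 3*x**2/4 + 3*x/2 + 1/4, v = exp(-2*x), so integration by parts undoes it.
A general antiderivative is (2*x**3 + 3*x**2 + 6*x + 1)*exp(-2*x)/4 + C.
The condition gives C = 1 - exp(2) - (-exp(2)) = 1.
So G(x) = (2*x**3 + 3*x**2 + 6*x + 4*exp(2*x) + 1)*exp(-2*x)/4.
Check: d/dx[(2*x**3 + 3*x**2 + 6*x + 4*exp(2*x) + 1)*exp(-2*x)/4] = (-2*x**3 - 3*x + 2)*exp(-2*x)/2, which equals G'(x).

G(x) = (2*x**3 + 3*x**2 + 6*x + 4*exp(2*x) + 1)*exp(-2*x)/4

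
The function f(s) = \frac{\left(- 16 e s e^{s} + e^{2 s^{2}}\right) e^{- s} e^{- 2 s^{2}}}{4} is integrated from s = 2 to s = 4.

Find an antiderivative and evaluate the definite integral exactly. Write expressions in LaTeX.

Antiderivative: F(s) = \frac{\left(4 e e^{s} e^{- 2 s^{2}} - 1\right) e^{- s}}{4}; value = - \frac{1}{4 e^{4}} - e^{-7} + e^{-31} + \frac{1}{4 e^{2}}

An antiderivative F(s) passes only if d/ds[F] lands on f(s) exactly.
F(s) = \frac{\left(4 e e^{s} e^{- 2 s^{2}} - 1\right) e^{- s}}{4} is an antiderivative of f.
Check: d/ds[\frac{\left(4 e e^{s} e^{- 2 s^{2}} - 1\right) e^{- s}}{4}] = \frac{\left(- 16 e s e^{s} + e^{2 s^{2}}\right) e^{- s} e^{- 2 s^{2}}}{4} = f(s).
F(4) = - \frac{1}{4 e^{4}} + e^{-31}; F(2) = - \frac{1}{4 e^{2}} + e^{-7}.
Integral = F(4) - F(2) = - \frac{1}{4 e^{4}} - e^{-7} + e^{-31} + \frac{1}{4 e^{2}}.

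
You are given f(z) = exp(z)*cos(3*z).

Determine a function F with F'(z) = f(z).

An antiderivative is F(z) = (3*sin(3*z) + cos(3*z))*exp(z)/10.

Since d/dz undoes antidifferentiation here, F'(z) = f(z) is required of F(z).
Check: d/dz[(3*sin(3*z) + cos(3*z))*exp(z)/10] = exp(z)*cos(3*z) = f(z).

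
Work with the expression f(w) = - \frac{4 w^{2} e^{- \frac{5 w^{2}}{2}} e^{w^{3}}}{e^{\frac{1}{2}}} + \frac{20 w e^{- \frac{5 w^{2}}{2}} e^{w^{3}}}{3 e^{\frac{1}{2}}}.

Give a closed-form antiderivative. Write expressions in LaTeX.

An antiderivative is F(w) = - \frac{4 e^{w^{3} - \frac{5 w^{2}}{2} - \frac{1}{2}}}{3}.

f matches the chain-rule pattern g'(h)*h' with inner function h(w) = w^{3} - \frac{5 w^{2}}{2} - \frac{1}{2}; substituting u = h(w) collapses the integral.
Check: d/dw[- \frac{4 e^{w^{3} - \frac{5 w^{2}}{2} - \frac{1}{2}}}{3}] = \frac{\left(- 12 w^{2} + 20 w\right) e^{- \frac{5 w^{2}}{2}} e^{w^{3}}}{3 e^{\frac{1}{2}}}, which equals f(w).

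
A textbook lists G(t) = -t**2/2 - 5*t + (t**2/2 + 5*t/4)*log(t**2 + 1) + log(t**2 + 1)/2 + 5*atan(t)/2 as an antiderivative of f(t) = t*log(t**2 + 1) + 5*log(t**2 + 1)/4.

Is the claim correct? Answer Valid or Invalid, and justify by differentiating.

d/dt[G] = t*log(t**2 + 1) + 5*log(t**2 + 1)/4 - 5/2
d/dt[G] - f(t) = -5/2 != 0.

Invalid: d/dt[G] - f = -5/2, which is not 0.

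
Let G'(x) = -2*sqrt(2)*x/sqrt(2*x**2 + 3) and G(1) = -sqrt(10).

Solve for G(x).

G(x) = -sqrt(2)*sqrt(2*x**2 + 3)

The substitution u = x**2 + 3/2 works: G'(x) is exactly (dG/du)*(du/dx) for that inner function.
A general antiderivative is -2*sqrt(x**2 + 3/2) + C.
The condition gives C = -sqrt(10) - (-sqrt(10)) = 0.
So G(x) = -sqrt(2)*sqrt(2*x**2 + 3).
Check: d/dx[-sqrt(2)*sqrt(2*x**2 + 3)] = -2*sqrt(2)*x/sqrt(2*x**2 + 3) = G'(x).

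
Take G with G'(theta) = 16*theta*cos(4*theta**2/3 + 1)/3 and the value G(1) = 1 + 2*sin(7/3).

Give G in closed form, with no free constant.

G(theta) = 2*sin(4*theta**2/3 + 1) + 1

G'(theta) matches the chain-rule pattern g'(h)*h' with inner function h(theta) = 4*theta**2/3 + 1; substituting u = h(theta) collapses the integral.
A general antiderivative is 2*sin(4*theta**2/3 + 1) + C.
The condition gives C = 1 + 2*sin(7/3) - (2*sin(7/3)) = 1.
So G(theta) = 2*sin(4*theta**2/3 + 1) + 1.
Check: d/dtheta[2*sin(4*theta**2/3 + 1) + 1] = 16*theta*cos(4*theta**2/3 + 1)/3 = G'(theta).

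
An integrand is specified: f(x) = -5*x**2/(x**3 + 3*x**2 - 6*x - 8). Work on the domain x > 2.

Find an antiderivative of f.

An antiderivative is F(x) = 5*(-2*log(x - 2) + log(x + 1) - 8*log(x + 4))/9.

The denominator factors as (x - 2)*(x + 1)*(x + 4); partial fractions split f into directly integrable pieces: -40/(9*(x + 4)) + 5/(9*(x + 1)) - 10/(9*(x - 2)).
Check: d/dx[5*(-2*log(x - 2) + log(x + 1) - 8*log(x + 4))/9] = -5*x**2/(x**3 + 3*x**2 - 6*x - 8) = f(x).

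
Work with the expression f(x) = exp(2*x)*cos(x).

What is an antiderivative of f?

An antiderivative is F(x) = exp(2*x)*sin(x)/5 + 2*exp(2*x)*cos(x)/5.

A candidate is checked by its d/dx: the result must match f(x).
Check: d/dx[exp(2*x)*sin(x)/5 + 2*exp(2*x)*cos(x)/5] = exp(2*x)*cos(x) = f(x).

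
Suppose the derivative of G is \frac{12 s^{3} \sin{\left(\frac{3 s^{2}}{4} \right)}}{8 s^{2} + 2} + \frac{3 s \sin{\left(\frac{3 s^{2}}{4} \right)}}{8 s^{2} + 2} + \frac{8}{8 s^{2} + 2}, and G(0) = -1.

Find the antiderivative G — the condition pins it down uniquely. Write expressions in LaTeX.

Integrate term by term and add the pieces.
A general antiderivative is - \cos{\left(\frac{3 s^{2}}{4} \right)} + 2 \operatorname{atan}{\left(2 s \right)} + C.
The condition gives C = -1 - (-1) = 0.
So G(s) = - \cos{\left(\frac{3 s^{2}}{4} \right)} + 2 \operatorname{atan}{\left(2 s \right)}.
Check: d/ds[- \cos{\left(\frac{3 s^{2}}{4} \right)} + 2 \operatorname{atan}{\left(2 s \right)}] = \frac{12 s^{3} \sin{\left(\frac{3 s^{2}}{4} \right)} + 3 s \sin{\left(\frac{3 s^{2}}{4} \right)} + 8}{8 s^{2} + 2}, which equals G'(s).

G(s) = - \cos{\left(\frac{3 s^{2}}{4} \right)} + 2 \operatorname{atan}{\left(2 s \right)}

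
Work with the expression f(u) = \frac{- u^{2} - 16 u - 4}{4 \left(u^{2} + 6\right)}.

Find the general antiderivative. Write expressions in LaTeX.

Check any antiderivative F(u) by computing F'(u) and comparing it with f(u).
Check: d/du[\frac{- 3 u - 24 \log{\left(u^{2} + 6 \right)} + \sqrt{6} \operatorname{atan}{\left(\frac{\sqrt{6} u}{6} \right)}}{12}] = \frac{- u^{2} - 16 u - 4}{4 u^{2} + 24}, which equals f(u).

F(u) = \frac{- 3 u - 24 \log{\left(u^{2} + 6 \right)} + \sqrt{6} \operatorname{atan}{\left(\frac{\sqrt{6} u}{6} \right)}}{12} + C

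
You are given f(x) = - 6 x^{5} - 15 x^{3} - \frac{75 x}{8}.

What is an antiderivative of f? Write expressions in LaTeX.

An antiderivative is F(x) = - \left(x^{2} + \frac{5}{4}\right)^{3}.

The substitution u = x^{2} + \frac{5}{4} works: f is exactly (dF/du)*(du/dx) for that inner function.
Check: d/dx[- \left(x^{2} + \frac{5}{4}\right)^{3}] = - 6 x^{5} - 15 x^{3} - \frac{75 x}{8} = f(x).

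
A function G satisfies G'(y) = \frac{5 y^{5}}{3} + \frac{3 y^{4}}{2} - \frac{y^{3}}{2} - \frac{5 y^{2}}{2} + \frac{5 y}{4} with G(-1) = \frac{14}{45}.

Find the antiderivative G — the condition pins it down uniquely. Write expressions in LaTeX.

G(y) = \frac{100 y^{6} + 108 y^{5} - 45 y^{4} - 300 y^{3} + 225 y^{2} - 360}{360}

Integrate term by term and add the pieces.
A general antiderivative is \frac{5 y^{6}}{18} + \frac{3 y^{5}}{10} - \frac{y^{4}}{8} - \frac{5 y^{3}}{6} + \frac{5 y^{2}}{8} + C.
The condition gives C = \frac{14}{45} - (\frac{59}{45}) = -1.
So G(y) = \frac{100 y^{6} + 108 y^{5} - 45 y^{4} - 300 y^{3} + 225 y^{2} - 360}{360}.
Check: d/dy[\frac{100 y^{6} + 108 y^{5} - 45 y^{4} - 300 y^{3} + 225 y^{2} - 360}{360}] = \frac{5 y^{5}}{3} + \frac{3 y^{4}}{2} - \frac{y^{3}}{2} - \frac{5 y^{2}}{2} + \frac{5 y}{4} = G'(y).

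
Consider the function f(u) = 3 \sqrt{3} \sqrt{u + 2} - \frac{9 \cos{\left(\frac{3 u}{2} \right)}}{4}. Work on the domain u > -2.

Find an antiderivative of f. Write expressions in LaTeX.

The integrand splits into summands that can be handled one at a time.
Check: d/du[2 \sqrt{3} u \sqrt{u + 2} + 4 \sqrt{3} \sqrt{u + 2} - \frac{3 \sin{\left(\frac{3 u}{2} \right)}}{2}] = \frac{12 \sqrt{3} u - 9 \sqrt{u + 2} \cos{\left(\frac{3 u}{2} \right)} + 24 \sqrt{3}}{4 \sqrt{u + 2}}, which equals f(u).

An antiderivative is F(u) = 2 \sqrt{3} u \sqrt{u + 2} + 4 \sqrt{3} \sqrt{u + 2} - \frac{3 \sin{\left(\frac{3 u}{2} \right)}}{2}.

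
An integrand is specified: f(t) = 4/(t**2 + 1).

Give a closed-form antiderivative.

For F(t) to be correct the identity F'(t) - f(t) = 0 must hold.
Check: d/dt[4*atan(t)] = 4/(t**2 + 1) = f(t).

An antiderivative is F(t) = 4*atan(t).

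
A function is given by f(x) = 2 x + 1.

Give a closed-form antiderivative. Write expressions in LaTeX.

Check any antiderivative F(x) by computing F'(x) and comparing it with f(x).
Check: d/dx[x^{2} + x] = 2 x + 1 = f(x).

An antiderivative is F(x) = x^{2} + x.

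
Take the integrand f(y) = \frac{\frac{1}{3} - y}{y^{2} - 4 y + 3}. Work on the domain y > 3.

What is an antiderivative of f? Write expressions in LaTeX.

Factor the denominator (3 \left(y - 3\right) \left(y - 1\right)) and decompose: f = \frac{1}{3 \left(y - 1\right)} - \frac{4}{3 \left(y - 3\right)}; each piece integrates to a log, atan, or power term.
Check: d/dy[- \frac{4 \log{\left(y - 3 \right)}}{3} + \frac{\log{\left(y - 1 \right)}}{3}] = \frac{1 - 3 y}{3 y^{2} - 12 y + 9}, which equals f(y).

An antiderivative is F(y) = - \frac{4 \log{\left(y - 3 \right)}}{3} + \frac{\log{\left(y - 1 \right)}}{3}.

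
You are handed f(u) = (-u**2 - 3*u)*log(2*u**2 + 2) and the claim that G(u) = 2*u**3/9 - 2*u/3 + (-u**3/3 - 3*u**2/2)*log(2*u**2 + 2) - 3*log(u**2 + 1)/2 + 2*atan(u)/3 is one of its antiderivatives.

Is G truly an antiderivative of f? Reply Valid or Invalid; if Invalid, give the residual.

Invalid: d/du[G] - f = -3*u, which is not 0.

d/du[G] = -u**2*log(u**2 + 1) - u**2*log(2) - 3*u*log(u**2 + 1) - 3*u - 3*u*log(2)
d/du[G] - f(u) = -3*u != 0.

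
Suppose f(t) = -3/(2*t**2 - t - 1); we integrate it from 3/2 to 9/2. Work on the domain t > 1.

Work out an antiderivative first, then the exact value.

Antiderivative: F(t) = -log(t - 1) + log(t + 1/2); value = -2*log(2) - log(7/2) + log(5)

Factor the denominator ((t - 1)*(2*t + 1)) and decompose: f = 2/(2*t + 1) - 1/(t - 1); each piece integrates to a log, atan, or power term.
F(t) = -log(t - 1) + log(t + 1/2) is an antiderivative of f.
Check: d/dt[-log(t - 1) + log(t + 1/2)] = -3/(2*t**2 - t - 1) = f(t).
F(9/2) = -log(7/2) + log(5); F(3/2) = 2*log(2).
Integral = F(9/2) - F(3/2) = -2*log(2) - log(7/2) + log(5).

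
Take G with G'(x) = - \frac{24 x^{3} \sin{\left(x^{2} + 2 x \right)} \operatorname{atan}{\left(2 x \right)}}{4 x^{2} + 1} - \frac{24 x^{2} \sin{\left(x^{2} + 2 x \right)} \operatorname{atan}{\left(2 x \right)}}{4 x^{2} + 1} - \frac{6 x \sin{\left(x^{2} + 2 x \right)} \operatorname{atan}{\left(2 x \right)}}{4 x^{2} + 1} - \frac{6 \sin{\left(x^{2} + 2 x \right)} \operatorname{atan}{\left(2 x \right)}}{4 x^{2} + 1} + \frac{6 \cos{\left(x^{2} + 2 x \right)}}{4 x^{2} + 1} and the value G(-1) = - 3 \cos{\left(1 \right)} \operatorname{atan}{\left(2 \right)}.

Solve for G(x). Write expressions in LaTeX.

G'(x) has the shape u'v + uv' for u = 3 \operatorname{atan}{\left(2 x \right)} and v = \cos{\left(x^{2} + 2 x \right)} — it is the derivative of the product u*v.
A general antiderivative is 3 \cos{\left(x^{2} + 2 x \right)} \operatorname{atan}{\left(2 x \right)} + C.
The condition gives C = - 3 \cos{\left(1 \right)} \operatorname{atan}{\left(2 \right)} - (- 3 \cos{\left(1 \right)} \operatorname{atan}{\left(2 \right)}) = 0.
So G(x) = 3 \cos{\left(x^{2} + 2 x \right)} \operatorname{atan}{\left(2 x \right)}.
Check: d/dx[3 \cos{\left(x^{2} + 2 x \right)} \operatorname{atan}{\left(2 x \right)}] = \frac{- 24 x^{3} \sin{\left(x^{2} + 2 x \right)} \operatorname{atan}{\left(2 x \right)} - 24 x^{2} \sin{\left(x^{2} + 2 x \right)} \operatorname{atan}{\left(2 x \right)} - 6 x \sin{\left(x^{2} + 2 x \right)} \operatorname{atan}{\left(2 x \right)} - 6 \sin{\left(x^{2} + 2 x \right)} \operatorname{atan}{\left(2 x \right)} + 6 \cos{\left(x^{2} + 2 x \right)}}{4 x^{2} + 1}, which equals G'(x).

G(x) = 3 \cos{\left(x^{2} + 2 x \right)} \operatorname{atan}{\left(2 x \right)}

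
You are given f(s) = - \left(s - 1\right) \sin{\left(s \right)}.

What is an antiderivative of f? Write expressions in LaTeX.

An antiderivative is F(s) = s \cos{\left(s \right)} - \sin{\left(s \right)} - \cos{\left(s \right)}.

A first test for any F(s): its s-derivative must equal f(s) identically.
Check: d/ds[s \cos{\left(s \right)} - \sin{\left(s \right)} - \cos{\left(s \right)}] = - s \sin{\left(s \right)} + \sin{\left(s \right)}, which equals f(s).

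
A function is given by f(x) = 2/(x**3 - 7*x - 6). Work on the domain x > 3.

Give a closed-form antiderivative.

An antiderivative is F(x) = -(-log(x - 3) + 5*log(x + 1) - 4*log(x + 2))/10.

The denominator factors as (x - 3)*(x + 1)*(x + 2); partial fractions split f into directly integrable pieces: 2/(5*(x + 2)) - 1/(2*(x + 1)) + 1/(10*(x - 3)).
Check: d/dx[-(-log(x - 3) + 5*log(x + 1) - 4*log(x + 2))/10] = 2/(x**3 - 7*x - 6) = f(x).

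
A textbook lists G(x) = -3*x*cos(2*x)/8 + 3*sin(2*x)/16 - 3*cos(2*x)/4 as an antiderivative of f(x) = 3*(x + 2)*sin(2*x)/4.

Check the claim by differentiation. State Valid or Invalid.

Valid: G'(x) = f(x).

d/dx[G] = 3*x*sin(2*x)/4 + 3*sin(2*x)/2
This equals f(x) exactly, so the claim holds.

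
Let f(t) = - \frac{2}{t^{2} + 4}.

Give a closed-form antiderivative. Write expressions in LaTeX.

For F(t) to be correct the identity F'(t) - f(t) = 0 must hold.
Check: d/dt[- \operatorname{atan}{\left(\frac{t}{2} \right)}] = - \frac{2}{t^{2} + 4} = f(t).

An antiderivative is F(t) = - \operatorname{atan}{\left(\frac{t}{2} \right)}.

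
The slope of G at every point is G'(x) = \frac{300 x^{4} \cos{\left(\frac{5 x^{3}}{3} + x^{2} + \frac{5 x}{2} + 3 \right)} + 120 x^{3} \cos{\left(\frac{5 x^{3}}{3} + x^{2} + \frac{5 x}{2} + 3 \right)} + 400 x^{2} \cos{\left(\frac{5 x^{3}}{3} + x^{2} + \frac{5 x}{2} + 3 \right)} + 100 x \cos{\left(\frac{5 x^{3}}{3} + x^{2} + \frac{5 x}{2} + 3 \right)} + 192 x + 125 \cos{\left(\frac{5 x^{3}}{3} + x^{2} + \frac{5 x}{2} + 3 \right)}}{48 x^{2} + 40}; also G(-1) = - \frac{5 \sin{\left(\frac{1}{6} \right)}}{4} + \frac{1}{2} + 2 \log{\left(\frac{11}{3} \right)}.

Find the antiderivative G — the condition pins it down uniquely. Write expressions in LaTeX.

Since d/dx undoes antidifferentiation here, G(x) must give back the stated G'(x).
A general antiderivative is 2 \log{\left(2 x^{2} + \frac{5}{3} \right)} + \frac{5 \sin{\left(\frac{5 x^{3}}{3} + x^{2} + \frac{5 x}{2} + 3 \right)}}{4} + C.
The condition gives C = - \frac{5 \sin{\left(\frac{1}{6} \right)}}{4} + \frac{1}{2} + 2 \log{\left(\frac{11}{3} \right)} - (- \frac{5 \sin{\left(\frac{1}{6} \right)}}{4} + 2 \log{\left(\frac{11}{3} \right)}) = \frac{1}{2}.
So G(x) = \frac{8 \log{\left(2 x^{2} + \frac{5}{3} \right)} + 5 \sin{\left(\frac{5 x^{3}}{3} + x^{2} + \frac{5 x}{2} + 3 \right)} + 2}{4}.
Check: d/dx[\frac{8 \log{\left(2 x^{2} + \frac{5}{3} \right)} + 5 \sin{\left(\frac{5 x^{3}}{3} + x^{2} + \frac{5 x}{2} + 3 \right)} + 2}{4}] = \frac{300 x^{4} \cos{\left(\frac{5 x^{3}}{3} + x^{2} + \frac{5 x}{2} + 3 \right)} + 120 x^{3} \cos{\left(\frac{5 x^{3}}{3} + x^{2} + \frac{5 x}{2} + 3 \right)} + 400 x^{2} \cos{\left(\frac{5 x^{3}}{3} + x^{2} + \frac{5 x}{2} + 3 \right)} + 100 x \cos{\left(\frac{5 x^{3}}{3} + x^{2} + \frac{5 x}{2} + 3 \right)} + 192 x + 125 \cos{\left(\frac{5 x^{3}}{3} + x^{2} + \frac{5 x}{2} + 3 \right)}}{48 x^{2} + 40} = G'(x).

G(x) = \frac{8 \log{\left(2 x^{2} + \frac{5}{3} \right)} + 5 \sin{\left(\frac{5 x^{3}}{3} + x^{2} + \frac{5 x}{2} + 3 \right)} + 2}{4}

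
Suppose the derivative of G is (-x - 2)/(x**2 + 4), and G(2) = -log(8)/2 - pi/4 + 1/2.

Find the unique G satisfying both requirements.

Since d/dx undoes antidifferentiation here, G(x) must give back the stated G'(x).
A general antiderivative is -log(x**2 + 4)/2 - atan(x/2) + C.
The condition gives C = -log(8)/2 - pi/4 + 1/2 - (-log(8)/2 - pi/4) = 1/2.
So G(x) = -log(x**2 + 4)/2 - atan(x/2) + 1/2.
Check: d/dx[-log(x**2 + 4)/2 - atan(x/2) + 1/2] = (-x - 2)/(x**2 + 4) = G'(x).

G(x) = -log(x**2 + 4)/2 - atan(x/2) + 1/2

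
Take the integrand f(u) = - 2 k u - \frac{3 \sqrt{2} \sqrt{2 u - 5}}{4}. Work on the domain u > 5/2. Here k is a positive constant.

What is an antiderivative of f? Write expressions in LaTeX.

An antiderivative is F(u) = \frac{- 4 k u^{2} - \sqrt{2} \left(2 u - 5\right)^{\frac{3}{2}}}{4}.

Integrate term by term and add the pieces.
Check: d/du[\frac{- 4 k u^{2} - \sqrt{2} \left(2 u - 5\right)^{\frac{3}{2}}}{4}] = - 2 k u - \frac{3 \sqrt{2} \sqrt{2 u - 5}}{4} = f(u).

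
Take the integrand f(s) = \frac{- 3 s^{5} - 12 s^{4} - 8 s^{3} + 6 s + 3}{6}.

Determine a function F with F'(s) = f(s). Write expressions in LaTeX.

Any candidate F(s) must reproduce f(s) exactly when differentiated.
Check: d/ds[- \frac{s^{6}}{12} - \frac{2 s^{5}}{5} - \frac{s^{4}}{3} + \frac{s^{2}}{2} + \frac{s}{2}] = - \frac{s^{5}}{2} - 2 s^{4} - \frac{4 s^{3}}{3} + s + \frac{1}{2}, which equals f(s).

An antiderivative is F(s) = - \frac{s^{6}}{12} - \frac{2 s^{5}}{5} - \frac{s^{4}}{3} + \frac{s^{2}}{2} + \frac{s}{2}.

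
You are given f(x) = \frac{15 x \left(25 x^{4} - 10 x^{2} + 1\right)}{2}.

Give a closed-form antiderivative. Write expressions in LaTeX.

An antiderivative is F(x) = - 2 \left(\frac{1}{2} - \frac{5 x^{2}}{2}\right)^{3}.

f matches the chain-rule pattern g'(h)*h' with inner function h(x) = \frac{1}{2} - \frac{5 x^{2}}{2}; substituting u = h(x) collapses the integral.
Check: d/dx[- 2 \left(\frac{1}{2} - \frac{5 x^{2}}{2}\right)^{3}] = \frac{375 x^{5}}{2} - 75 x^{3} + \frac{15 x}{2}, which equals f(x).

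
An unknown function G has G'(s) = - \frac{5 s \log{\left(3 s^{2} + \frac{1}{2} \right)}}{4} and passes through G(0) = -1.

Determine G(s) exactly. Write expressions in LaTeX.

Recover the given G'(s) by differentiating a candidate G(s); any mismatch rules it out.
A general antiderivative is - \frac{5 s^{2} \log{\left(3 s^{2} + \frac{1}{2} \right)}}{8} + \frac{5 s^{2}}{8} - \frac{5 \log{\left(6 s^{2} + 1 \right)}}{48} + C.
The condition gives C = -1 - (0) = -1.
So G(s) = \frac{- 30 s^{2} \log{\left(3 s^{2} + \frac{1}{2} \right)} + 30 s^{2} - 5 \log{\left(6 s^{2} + 1 \right)} - 48}{48}.
Check: d/ds[\frac{- 30 s^{2} \log{\left(3 s^{2} + \frac{1}{2} \right)} + 30 s^{2} - 5 \log{\left(6 s^{2} + 1 \right)} - 48}{48}] = - \frac{5 s \log{\left(3 s^{2} + \frac{1}{2} \right)}}{4} = G'(s).

G(s) = \frac{- 30 s^{2} \log{\left(3 s^{2} + \frac{1}{2} \right)} + 30 s^{2} - 5 \log{\left(6 s^{2} + 1 \right)} - 48}{48}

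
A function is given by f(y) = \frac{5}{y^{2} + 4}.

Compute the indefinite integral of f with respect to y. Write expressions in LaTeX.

Any candidate F(y) must reproduce f(y) exactly when differentiated.
Check: d/dy[\frac{5 \operatorname{atan}{\left(\frac{y}{2} \right)}}{2}] = \frac{5}{y^{2} + 4} = f(y).

F(y) = \frac{5 \operatorname{atan}{\left(\frac{y}{2} \right)}}{2} + C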